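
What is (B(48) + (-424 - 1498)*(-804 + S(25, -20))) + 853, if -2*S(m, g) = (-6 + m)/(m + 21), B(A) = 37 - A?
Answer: 71140239/46 ≈ 1.5465e+6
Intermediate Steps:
S(m, g) = -(-6 + m)/(2*(21 + m)) (S(m, g) = -(-6 + m)/(2*(m + 21)) = -(-6 + m)/(2*(21 + m)))
(B(48) + (-424 - 1498)*(-804 + S(25, -20))) + 853 = ((37 - 1*48) + (-424 - 1498)*(-804 + (6 - 1*25)/(2*(21 + 25)))) + 853 = ((37 - 48) - 1922*(-804 + (1/2)*(6 - 25)/46)) + 853 = (-11 - 1922*(-804 + (1/2)*(1/46)*(-19))) + 853 = (-11 - 1922*(-804 - 19/92)) + 853 = (-11 - 1922*(-73987/92)) + 853 = (-11 + 71101507/46) + 853 = 71101001/46 + 853 = 71140239/46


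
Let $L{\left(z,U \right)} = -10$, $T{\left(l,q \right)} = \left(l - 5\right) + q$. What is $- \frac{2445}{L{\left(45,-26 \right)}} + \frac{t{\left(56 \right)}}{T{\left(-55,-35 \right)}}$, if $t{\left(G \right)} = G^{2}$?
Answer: $\frac{40183}{190} \approx 211.49$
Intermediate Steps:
$T{\left(l,q \right)} = -5 + l + q$ ($T{\left(l,q \right)} = \left(-5 + l\right) + q = -5 + l + q$)
$- \frac{2445}{L{\left(45,-26 \right)}} + \frac{t{\left(56 \right)}}{T{\left(-55,-35 \right)}} = - \frac{2445}{-10} + \frac{56^{2}}{-5 - 55 - 35} = \left(-2445\right) \left(- \frac{1}{10}\right) + \frac{3136}{-95} = \frac{489}{2} + 3136 \left(- \frac{1}{95}\right) = \frac{489}{2} - \frac{3136}{95} = \frac{40183}{190}$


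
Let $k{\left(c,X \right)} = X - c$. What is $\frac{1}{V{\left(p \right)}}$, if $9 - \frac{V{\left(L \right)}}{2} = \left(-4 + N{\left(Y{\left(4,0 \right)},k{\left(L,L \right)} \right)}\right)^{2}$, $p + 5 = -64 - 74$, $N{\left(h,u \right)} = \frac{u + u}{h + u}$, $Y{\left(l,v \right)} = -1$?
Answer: $- \frac{1}{14} \approx -0.071429$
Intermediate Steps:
$N{\left(h,u \right)} = \frac{2 u}{h + u}$
$p = -143$ ($p = -5 - 138 = -143$)
$V{\left(L \right)} = -14$ ($V{\left(L \right)} = 18 - 2 \left(-4 + \frac{2 \left(L - L\right)}{-1 + \left(L - L\right)}\right)^{2} = 18 - 2 \left(-4 + 2 \cdot 0 \frac{1}{-1 + 0}\right)^{2} = 18 - 2 \left(-4 + 2 \cdot 0 \frac{1}{-1}\right)^{2} = 18 - 2 \left(-4 + 2 \cdot 0 \left(-1\right)\right)^{2} = 18 - 2 \left(-4 + 0\right)^{2} = 18 - 2 \left(-4\right)^{2} = 18 - 32 = -14$)
$\frac{1}{V{\left(p \right)}} = \frac{1}{-14} = - \frac{1}{14}$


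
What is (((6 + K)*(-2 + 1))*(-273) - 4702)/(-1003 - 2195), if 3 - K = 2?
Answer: 2791/3198 ≈ 0.87273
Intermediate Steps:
K = 1 (K = 3 - 1*2 = 3 - 2 = 1)
(((6 + K)*(-2 + 1))*(-273) - 4702)/(-1003 - 2195) = (((6 + 1)*(-2 + 1))*(-273) - 4702)/(-1003 - 2195) = ((7*(-1))*(-273) - 4702)/(-3198) = (-7*(-273) - 4702)*(-1/3198) = (1911 - 4702)*(-1/3198) = -2791*(-1/3198) = 2791/3198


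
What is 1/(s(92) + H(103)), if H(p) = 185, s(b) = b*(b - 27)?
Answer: 1/6165 ≈ 0.00016221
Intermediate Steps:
s(b) = b*(-27 + b)
1/(s(92) + H(103)) = 1/(92*(-27 + 92) + 185) = 1/(92*65 + 185) = 1/(5980 + 185) = 1/6165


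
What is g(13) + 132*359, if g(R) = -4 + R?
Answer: 47397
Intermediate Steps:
g(13) + 132*359 = (-4 + 13) + 132*359 = 9 + 47388 = 47397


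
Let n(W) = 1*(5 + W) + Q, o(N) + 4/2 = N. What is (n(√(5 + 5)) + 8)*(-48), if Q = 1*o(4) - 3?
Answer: -576 - 48*√10 ≈ -727.79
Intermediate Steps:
o(N) = -2 + N
Q = -1 (Q = 1*(-2 + 4) - 3 = 1*2 - 3 = 2 - 3 = -1)
n(W) = 4 + W (n(W) = 1*(5 + W) - 1 = (5 + W) - 1 = 4 + W)
(n(√(5 + 5)) + 8)*(-48) = ((4 + √(5 + 5)) + 8)*(-48) = ((4 + √10) + 8)*(-48) = (12 + √10)*(-48) = -576 - 48*√10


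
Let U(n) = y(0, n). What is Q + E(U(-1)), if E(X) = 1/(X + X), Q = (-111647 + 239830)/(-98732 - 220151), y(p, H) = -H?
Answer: 62517/637766 ≈ 0.098025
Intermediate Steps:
U(n) = -n
Q = -128183/318883 (Q = 128183/(-318883) = 128183*(-1/318883) = -128183/318883 ≈ -0.40198)
E(X) = 1/(2*X)
Q + E(U(-1)) = -128183/318883 + 1/(2*((-1*(-1)))) = -128183/318883 + (½)/1 = -128183/318883 + (½)*1 = -128183/318883 + ½ = 62517/637766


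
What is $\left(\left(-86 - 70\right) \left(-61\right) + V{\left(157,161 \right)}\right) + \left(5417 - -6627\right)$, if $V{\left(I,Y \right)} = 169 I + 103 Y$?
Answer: $64676$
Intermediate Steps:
$V{\left(I,Y \right)} = 103 Y + 169 I$
$\left(\left(-86 - 70\right) \left(-61\right) + V{\left(157,161 \right)}\right) + \left(5417 - -6627\right) = \left(\left(-86 - 70\right) \left(-61\right) + \left(103 \cdot 161 + 169 \cdot 157\right)\right) + \left(5417 - -6627\right) = \left(\left(-156\right) \left(-61\right) + \left(16583 + 26533\right)\right) + \left(5417 + 6627\right) = \left(9516 + 43116\right) + 12044 = 52632 + 12044 = 64676$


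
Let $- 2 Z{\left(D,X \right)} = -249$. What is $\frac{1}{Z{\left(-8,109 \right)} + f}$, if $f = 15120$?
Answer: $\frac{2}{30489} \approx 6.5597 \cdot 10^{-5}$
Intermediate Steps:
$Z{\left(D,X \right)} = \frac{249}{2}$ ($Z{\left(D,X \right)} = \left(- \frac{1}{2}\right) \left(-249\right) = \frac{249}{2}$)
$\frac{1}{Z{\left(-8,109 \right)} + f} = \frac{1}{\frac{249}{2} + 15120} = \frac{1}{\frac{30489}{2}} = \frac{2}{30489}$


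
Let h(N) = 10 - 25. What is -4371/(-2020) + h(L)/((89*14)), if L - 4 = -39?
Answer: 2707983/1258460 ≈ 2.1518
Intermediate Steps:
L = -35 (L = 4 - 39 = -35)
h(N) = -15
-4371/(-2020) + h(L)/((89*14)) = -4371/(-2020) - 15/(89*14) = -4371*(-1/2020) - 15/1246 = 4371/2020 - 15*1/1246 = 4371/2020 - 15/1246 = 2707983/1258460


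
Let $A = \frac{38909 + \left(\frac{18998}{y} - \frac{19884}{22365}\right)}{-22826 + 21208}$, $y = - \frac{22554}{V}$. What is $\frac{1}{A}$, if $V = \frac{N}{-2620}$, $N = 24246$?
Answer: $- \frac{113138517324}{2721191539991} \approx -0.041577$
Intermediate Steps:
$V = - \frac{12123}{1310}$ ($V = \frac{24246}{-2620} = 24246 \left(- \frac{1}{2620}\right) = - \frac{12123}{1310} \approx -9.2542$)
$y = \frac{3282860}{1347}$ ($y = - \frac{22554}{- \frac{12123}{1310}} = \left(-22554\right) \left(- \frac{1310}{12123}\right) = \frac{3282860}{1347} \approx 2437.2$)
$A = - \frac{2721191539991}{113138517324}$ ($A = \frac{38909 + \left(\frac{18998}{\frac{3282860}{1347}} - \frac{19884}{22365}\right)}{-22826 + 21208} = \frac{38909 + \left(18998 \cdot \frac{1347}{3282860} - \frac{6628}{7455}\right)}{-1618} = \left(38909 + \left(\frac{1827879}{234490} - \frac{6628}{7455}\right)\right) \left(- \frac{1}{1618}\right) = \left(38909 + \frac{482905529}{69924918}\right) \left(- \frac{1}{1618}\right) = \frac{2721191539991}{69924918} \left(- \frac{1}{1618}\right) = - \frac{2721191539991}{113138517324} \approx -24.052$)
$\frac{1}{A} = \frac{1}{- \frac{2721191539991}{113138517324}} = - \frac{113138517324}{2721191539991}$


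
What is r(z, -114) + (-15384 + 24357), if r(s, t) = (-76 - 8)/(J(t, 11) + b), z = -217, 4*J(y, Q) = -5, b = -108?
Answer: 3921537/437 ≈ 8973.8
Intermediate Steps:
J(y, Q) = -5/4 (J(y, Q) = (1/4)*(-5) = -5/4)
r(s, t) = 336/437 (r(s, t) = (-76 - 8)/(-5/4 - 108) = -84/(-437/4) = -84*(-4/437) = 336/437)
r(z, -114) + (-15384 + 24357) = 336/437 + (-15384 + 24357) = 336/437 + 8973 = 3921537/437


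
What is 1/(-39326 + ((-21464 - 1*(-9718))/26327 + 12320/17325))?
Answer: -169245/6655684028 ≈ -2.5429e-5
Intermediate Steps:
1/(-39326 + ((-21464 - 1*(-9718))/26327 + 12320/17325)) = 1/(-39326 + ((-21464 + 9718)*(1/26327) + 12320*(1/17325))) = 1/(-39326 + (-11746*1/26327 + 32/45)) = 1/(-39326 + (-1678/3761 + 32/45)) = 1/(-39326 + 44842/169245) = 1/(-6655684028/169245) = -169245/6655684028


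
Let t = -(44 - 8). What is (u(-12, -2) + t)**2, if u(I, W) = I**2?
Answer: 11664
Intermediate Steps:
t = -36 (t = -1*36 = -36)
(u(-12, -2) + t)**2 = ((-12)**2 - 36)**2 = (144 - 36)**2 = 108**2 = 11664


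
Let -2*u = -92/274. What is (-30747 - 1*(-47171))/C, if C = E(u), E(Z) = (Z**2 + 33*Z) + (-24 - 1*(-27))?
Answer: 308262056/160819 ≈ 1916.8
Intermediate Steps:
u = 23/137 (u = -(-46)/274 = -1/2*(-46/137) = 23/137 ≈ 0.16788)
E(Z) = 3 + Z**2 + 33*Z (E(Z) = (Z**2 + 33*Z) + (-24 + 27) = (Z**2 + 33*Z) + 3 = 3 + Z**2 + 33*Z)
C = 160819/18769 (C = 3 + (23/137)**2 + 33*(23/137) = 3 + 529/18769 + 759/137 = 160819/18769 ≈ 8.5683)
(-30747 - 1*(-47171))/C = (-30747 - 1*(-47171))/(160819/18769) = (-30747 + 47171)*(18769/160819) = 16424*(18769/160819) = 308262056/160819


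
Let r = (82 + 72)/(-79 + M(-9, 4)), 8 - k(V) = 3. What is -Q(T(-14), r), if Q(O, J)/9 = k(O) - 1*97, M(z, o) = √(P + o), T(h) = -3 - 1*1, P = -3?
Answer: 828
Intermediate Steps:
T(h) = -4 (T(h) = -3 - 1 = -4)
k(V) = 5 (k(V) = 8 - 1*3 = 8 - 3 = 5)
M(z, o) = √(-3 + o)
r = -77/39 (r = (82 + 72)/(-79 + √(-3 + 4)) = 154/(-79 + √1) = 154/(-79 + 1) = 154/(-78) = 154*(-1/78) = -77/39 ≈ -1.9744)
Q(O, J) = -828 (Q(O, J) = 9*(5 - 1*97) = 9*(5 - 97) = 9*(-92) = -828)
-Q(T(-14), r) = -1*(-828) = 828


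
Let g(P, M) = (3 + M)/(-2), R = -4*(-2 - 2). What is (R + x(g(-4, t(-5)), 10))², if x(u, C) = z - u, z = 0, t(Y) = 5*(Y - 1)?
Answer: 25/4 ≈ 6.2500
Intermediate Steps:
t(Y) = -5 + 5*Y (t(Y) = 5*(-1 + Y) = -5 + 5*Y)
R = 16 (R = -4*(-4) = 16)
g(P, M) = -3/2 - M/2 (g(P, M) = (3 + M)*(-½) = -3/2 - M/2)
x(u, C) = -u (x(u, C) = 0 - u = -u)
(R + x(g(-4, t(-5)), 10))² = (16 - (-3/2 - (-5 + 5*(-5))/2))² = (16 - (-3/2 - (-5 - 25)/2))² = (16 - (-3/2 - ½*(-30)))² = (16 - (-3/2 + 15))² = (16 - 1*27/2)² = (16 - 27/2)² = (5/2)² = 25/4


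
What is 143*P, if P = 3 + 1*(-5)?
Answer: -286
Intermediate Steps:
P = -2 (P = 3 - 5 = -2)
143*P = 143*(-2) = -286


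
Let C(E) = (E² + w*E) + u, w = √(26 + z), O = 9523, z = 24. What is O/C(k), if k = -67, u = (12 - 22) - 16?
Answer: 42501149/19693919 + 3190205*√2/19693919 ≈ 2.3872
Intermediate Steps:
u = -26 (u = -10 - 16 = -26)
w = 5*√2 (w = √(26 + 24) = √50 = 5*√2 ≈ 7.0711)
C(E) = -26 + E² + 5*E*√2 (C(E) = (E² + (5*√2)*E) - 26 = (E² + 5*E*√2) - 26 = -26 + E² + 5*E*√2)
O/C(k) = 9523/(-26 + (-67)² + 5*(-67)*√2) = 9523/(-26 + 4489 - 335*√2) = 9523/(4463 - 335*√2)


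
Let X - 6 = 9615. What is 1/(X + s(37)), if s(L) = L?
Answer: 1/9658 ≈ 0.00010354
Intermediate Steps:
X = 9621 (X = 6 + 9615 = 9621)
1/(X + s(37)) = 1/(9621 + 37) = 1/9658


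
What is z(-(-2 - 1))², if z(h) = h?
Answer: 9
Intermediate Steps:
z(-(-2 - 1))² = (-(-2 - 1))² = (-1*(-3))² = 3² = 9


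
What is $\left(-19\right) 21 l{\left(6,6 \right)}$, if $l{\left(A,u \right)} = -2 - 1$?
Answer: $1197$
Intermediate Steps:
$l{\left(A,u \right)} = -3$
$\left(-19\right) 21 l{\left(6,6 \right)} = \left(-19\right) 21 \left(-3\right) = \left(-399\right) \left(-3\right) = 1197$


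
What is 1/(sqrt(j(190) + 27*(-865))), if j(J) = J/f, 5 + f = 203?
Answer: -3*I*sqrt(1017302)/462410 ≈ -0.0065436*I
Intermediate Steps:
f = 198 (f = -5 + 203 = 198)
j(J) = J/198
1/(sqrt(j(190) + 27*(-865))) = 1/(sqrt((1/198)*190 + 27*(-865))) = 1/(sqrt(95/99 - 23355)) = 1/(sqrt(-2312050/99)) = 1/(5*I*sqrt(1017302)/33) = -3*I*sqrt(1017302)/462410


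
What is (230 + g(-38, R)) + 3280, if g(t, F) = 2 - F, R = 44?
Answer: 3468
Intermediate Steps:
(230 + g(-38, R)) + 3280 = (230 + (2 - 1*44)) + 3280 = (230 + (2 - 44)) + 3280 = (230 - 42) + 3280 = 188 + 3280 = 3468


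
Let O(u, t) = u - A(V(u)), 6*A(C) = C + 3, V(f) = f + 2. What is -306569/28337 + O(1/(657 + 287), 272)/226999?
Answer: -394162744434139/36433513835232 ≈ -10.819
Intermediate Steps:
V(f) = 2 + f
A(C) = ½ + C/6 (A(C) = (C + 3)/6 = (3 + C)/6 = ½ + C/6)
O(u, t) = -⅚ + 5*u/6 (O(u, t) = u - (½ + (2 + u)/6) = u - (½ + (⅓ + u/6)) = u - (⅚ + u/6) = u + (-⅚ - u/6) = -⅚ + 5*u/6)
-306569/28337 + O(1/(657 + 287), 272)/226999 = -306569/28337 + (-⅚ + 5/(6*(657 + 287)))/226999 = -306569*1/28337 + (-⅚ + (⅚)/944)*(1/226999) = -306569/28337 + (-⅚ + (⅚)*(1/944))*(1/226999) = -306569/28337 + (-⅚ + 5/5664)*(1/226999) = -306569/28337 - 4715/5664*1/226999 = -306569/28337 - 4715/1285722336 = -394162744434139/36433513835232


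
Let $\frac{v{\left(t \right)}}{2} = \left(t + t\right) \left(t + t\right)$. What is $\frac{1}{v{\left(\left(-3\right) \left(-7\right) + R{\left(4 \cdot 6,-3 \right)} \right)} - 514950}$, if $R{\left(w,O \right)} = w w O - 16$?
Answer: $\frac{1}{23234882} \approx 4.3039 \cdot 10^{-8}$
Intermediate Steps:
$R{\left(w,O \right)} = -16 + O w^{2}$ ($R{\left(w,O \right)} = w^{2} O - 16 = O w^{2} - 16 = -16 + O w^{2}$)
$v{\left(t \right)} = 8 t^{2}$ ($v{\left(t \right)} = 2 \left(t + t\right) \left(t + t\right) = 2 \cdot 2 t 2 t = 2 \cdot 4 t^{2} = 8 t^{2}$)
$\frac{1}{v{\left(\left(-3\right) \left(-7\right) + R{\left(4 \cdot 6,-3 \right)} \right)} - 514950} = \frac{1}{8 \left(\left(-3\right) \left(-7\right) - \left(16 + 3 \left(4 \cdot 6\right)^{2}\right)\right)^{2} - 514950} = \frac{1}{8 \left(21 - \left(16 + 3 \cdot 24^{2}\right)\right)^{2} - 514950} = \frac{1}{8 \left(21 - 1744\right)^{2} - 514950} = \frac{1}{8 \left(-1723\right)^{2} - 514950} = \frac{1}{8 \cdot 2968729 - 514950} = \frac{1}{23749832 - 514950} = \frac{1}{23234882}$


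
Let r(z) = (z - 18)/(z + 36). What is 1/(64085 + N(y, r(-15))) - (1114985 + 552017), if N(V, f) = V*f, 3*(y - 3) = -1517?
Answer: -2271078515725/1362373 ≈ -1.6670e+6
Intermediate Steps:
y = -1508/3 (y = 3 + (⅓)*(-1517) = 3 - 1517/3 = -1508/3 ≈ -502.67)
r(z) = (-18 + z)/(36 + z)
1/(64085 + N(y, r(-15))) - (1114985 + 552017) = 1/(64085 - 1508*(-18 - 15)/(3*(36 - 15))) - (1114985 + 552017) = 1/(64085 - 1508*(-33)/(3*21)) - 1*1667002 = 1/(64085 - 1508*(-33)/63) - 1667002 = 1/(64085 - 1508/3*(-11/7)) - 1667002 = 1/(64085 + 16588/21) - 1667002 = 1/(1362373/21) - 1667002 = 21/1362373 - 1667002 = -2271078515725/1362373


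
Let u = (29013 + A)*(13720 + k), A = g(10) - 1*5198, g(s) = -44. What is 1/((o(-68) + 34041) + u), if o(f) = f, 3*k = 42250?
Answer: 3/1982841029 ≈ 1.5130e-9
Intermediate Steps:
k = 42250/3 (k = (⅓)*42250 = 42250/3 ≈ 14083.)
A = -5242 (A = -44 - 1*5198 = -44 - 5198 = -5242)
u = 1982739110/3 (u = (29013 - 5242)*(13720 + 42250/3) = 23771*(83410/3) = 1982739110/3 ≈ 6.6091e+8)
1/((o(-68) + 34041) + u) = 1/((-68 + 34041) + 1982739110/3) = 1/(33973 + 1982739110/3) = 1/(1982841029/3) = 3/1982841029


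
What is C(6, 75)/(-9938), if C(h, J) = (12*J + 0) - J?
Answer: -825/9938 ≈ -0.083015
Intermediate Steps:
C(h, J) = 11*J (C(h, J) = 12*J - J = 11*J)
C(6, 75)/(-9938) = (11*75)/(-9938) = 825*(-1/9938) = -825/9938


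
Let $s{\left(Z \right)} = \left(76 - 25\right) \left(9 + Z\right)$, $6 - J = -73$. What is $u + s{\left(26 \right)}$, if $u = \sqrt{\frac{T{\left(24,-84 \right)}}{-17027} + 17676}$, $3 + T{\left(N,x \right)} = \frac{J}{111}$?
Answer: $1785 + \frac{\sqrt{63140239634378322}}{1889997} \approx 1918.0$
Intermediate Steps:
$J = 79$ ($J = 6 - -73 = 6 + 73 = 79$)
$T{\left(N,x \right)} = - \frac{254}{111}$ ($T{\left(N,x \right)} = -3 + \frac{79}{111} = - \frac{254}{111}$)
$s{\left(Z \right)} = 459 + 51 Z$ ($s{\left(Z \right)} = 51 \left(9 + Z\right) = 459 + 51 Z$)
$u = \frac{\sqrt{63140239634378322}}{1889997}$ ($u = \sqrt{- \frac{254}{111 \left(-17027\right)} + 17676} = \sqrt{\left(- \frac{254}{111}\right) \left(- \frac{1}{17027}\right) + 17676} = \sqrt{\frac{254}{1889997} + 17676} = \sqrt{\frac{33407587226}{1889997}} = \frac{\sqrt{63140239634378322}}{1889997} \approx 132.95$)
$u + s{\left(26 \right)} = \frac{\sqrt{63140239634378322}}{1889997} + \left(459 + 51 \cdot 26\right) = \frac{\sqrt{63140239634378322}}{1889997} + \left(459 + 1326\right) = \frac{\sqrt{63140239634378322}}{1889997} + 1785 = 1785 + \frac{\sqrt{63140239634378322}}{1889997}$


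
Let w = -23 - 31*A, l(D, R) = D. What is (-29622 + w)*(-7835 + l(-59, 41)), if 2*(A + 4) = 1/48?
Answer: 11185983509/48 ≈ 2.3304e+8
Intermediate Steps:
A = -383/96 (A = -4 + (1/2)/48 = -4 + (1/2)*(1/48) = -4 + 1/96 = -383/96 ≈ -3.9896)
w = 9665/96 (w = -23 - 31*(-383/96) = -23 + 11873/96 = 9665/96 ≈ 100.68)
(-29622 + w)*(-7835 + l(-59, 41)) = (-29622 + 9665/96)*(-7835 - 59) = -2834047/96*(-7894) = 11185983509/48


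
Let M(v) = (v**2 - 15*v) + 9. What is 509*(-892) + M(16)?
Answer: -454003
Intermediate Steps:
M(v) = 9 + v**2 - 15*v
509*(-892) + M(16) = 509*(-892) + (9 + 16**2 - 15*16) = -454028 + (9 + 256 - 240) = -454028 + 25 = -454003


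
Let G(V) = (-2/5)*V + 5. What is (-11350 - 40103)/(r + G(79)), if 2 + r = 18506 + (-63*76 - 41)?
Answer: -257265/68242 ≈ -3.7699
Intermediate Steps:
G(V) = 5 - 2*V/5 (G(V) = (-2*1/5)*V + 5 = -2*V/5 + 5 = 5 - 2*V/5)
r = 13675 (r = -2 + (18506 + (-63*76 - 41)) = -2 + (18506 + (-4788 - 41)) = -2 + (18506 - 4829) = -2 + 13677 = 13675)
(-11350 - 40103)/(r + G(79)) = (-11350 - 40103)/(13675 + (5 - 2/5*79)) = -51453/(13675 + (5 - 158/5)) = -51453/(13675 - 133/5) = -51453/68242/5 = -51453*5/68242 = -257265/68242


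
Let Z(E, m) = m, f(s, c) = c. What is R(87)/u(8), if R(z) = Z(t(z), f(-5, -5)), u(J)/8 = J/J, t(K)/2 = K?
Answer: -5/8 ≈ -0.62500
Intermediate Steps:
t(K) = 2*K
u(J) = 8 (u(J) = 8*(J/J) = 8*1 = 8)
R(z) = -5
R(87)/u(8) = -5/8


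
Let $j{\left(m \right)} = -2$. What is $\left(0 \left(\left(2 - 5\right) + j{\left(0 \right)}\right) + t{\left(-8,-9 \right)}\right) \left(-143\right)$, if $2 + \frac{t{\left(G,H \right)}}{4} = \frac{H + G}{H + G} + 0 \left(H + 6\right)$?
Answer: $572$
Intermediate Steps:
$t{\left(G,H \right)} = -4$ ($t{\left(G,H \right)} = -8 + 4 \left(\frac{H + G}{H + G} + 0 \left(H + 6\right)\right) = -8 + 4 \left(\frac{G + H}{G + H} + 0 \left(6 + H\right)\right) = -8 + 4 \left(1 + 0\right) = -8 + 4 \cdot 1 = -8 + 4 = -4$)
$\left(0 \left(\left(2 - 5\right) + j{\left(0 \right)}\right) + t{\left(-8,-9 \right)}\right) \left(-143\right) = \left(0 \left(\left(2 - 5\right) - 2\right) - 4\right) \left(-143\right) = \left(0 \left(-3 - 2\right) - 4\right) \left(-143\right) = \left(0 \left(-5\right) - 4\right) \left(-143\right) = \left(0 - 4\right) \left(-143\right) = \left(-4\right) \left(-143\right) = 572$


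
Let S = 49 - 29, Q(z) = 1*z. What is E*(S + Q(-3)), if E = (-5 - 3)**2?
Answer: 1088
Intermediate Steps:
Q(z) = z
E = 64 (E = (-8)**2 = 64)
S = 20
E*(S + Q(-3)) = 64*(20 - 3) = 64*17 = 1088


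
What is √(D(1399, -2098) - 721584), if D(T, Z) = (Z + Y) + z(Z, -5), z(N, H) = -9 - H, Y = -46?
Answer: 2*I*√180933 ≈ 850.72*I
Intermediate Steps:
D(T, Z) = -50 + Z (D(T, Z) = (Z - 46) + (-9 - 1*(-5)) = (-46 + Z) + (-9 + 5) = (-46 + Z) - 4 = -50 + Z)
√(D(1399, -2098) - 721584) = √((-50 - 2098) - 721584) = √(-2148 - 721584) = √(-723732) = 2*I*√180933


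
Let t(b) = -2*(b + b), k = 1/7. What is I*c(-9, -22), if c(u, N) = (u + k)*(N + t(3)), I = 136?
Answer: 286688/7 ≈ 40955.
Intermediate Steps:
k = ⅐ ≈ 0.14286
t(b) = -4*b
c(u, N) = (-12 + N)*(⅐ + u) (c(u, N) = (u + ⅐)*(N - 4*3) = (⅐ + u)*(N - 12) = (⅐ + u)*(-12 + N) = (-12 + N)*(⅐ + u))
I*c(-9, -22) = 136*(-12/7 - 12*(-9) + (⅐)*(-22) - 22*(-9)) = 136*(-12/7 + 108 - 22/7 + 198) = 136*(2108/7) = 286688/7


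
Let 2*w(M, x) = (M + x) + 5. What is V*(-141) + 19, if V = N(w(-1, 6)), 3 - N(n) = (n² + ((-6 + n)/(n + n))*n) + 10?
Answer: 8921/2 ≈ 4460.5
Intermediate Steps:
w(M, x) = 5/2 + M/2 + x/2 (w(M, x) = ((M + x) + 5)/2 = (5 + M + x)/2 = 5/2 + M/2 + x/2)
N(n) = -4 - n² - n/2 (N(n) = 3 - ((n² + ((-6 + n)/(n + n))*n) + 10) = 3 - ((n² + ((-6 + n)/((2*n)))*n) + 10) = 3 - ((n² + ((-6 + n)*(1/(2*n)))*n) + 10) = 3 - ((n² + ((-6 + n)/(2*n))*n) + 10) = 3 - ((n² + (-3 + n/2)) + 10) = 3 - ((-3 + n² + n/2) + 10) = 3 - (7 + n² + n/2) = 3 + (-7 - n² - n/2) = -4 - n² - n/2)
V = -63/2 (V = -4 - (5/2 + (½)*(-1) + (½)*6)² - (5/2 + (½)*(-1) + (½)*6)/2 = -4 - (5/2 - ½ + 3)² - (5/2 - ½ + 3)/2 = -4 - 1*5² - ½*5 = -4 - 1*25 - 5/2 = -4 - 25 - 5/2 = -63/2 ≈ -31.500)
V*(-141) + 19 = -63/2*(-141) + 19 = 8883/2 + 19 = 8921/2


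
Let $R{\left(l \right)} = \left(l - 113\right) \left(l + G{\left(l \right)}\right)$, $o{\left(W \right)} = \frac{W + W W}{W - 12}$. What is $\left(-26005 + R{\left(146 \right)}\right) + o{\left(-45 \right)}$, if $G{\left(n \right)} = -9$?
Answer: $- \frac{408856}{19} \approx -21519.0$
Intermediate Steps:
$o{\left(W \right)} = \frac{W + W^{2}}{-12 + W}$
$R{\left(l \right)} = \left(-113 + l\right) \left(-9 + l\right)$ ($R{\left(l \right)} = \left(l - 113\right) \left(l - 9\right) = \left(-113 + l\right) \left(-9 + l\right)$)
$\left(-26005 + R{\left(146 \right)}\right) + o{\left(-45 \right)} = \left(-26005 + \left(1017 + 146^{2} - 17812\right)\right) - \frac{45 \left(1 - 45\right)}{-12 - 45} = \left(-26005 + \left(1017 + 21316 - 17812\right)\right) - 45 \frac{1}{-57} \left(-44\right) = \left(-26005 + 4521\right) - \left(- \frac{15}{19}\right) \left(-44\right) = -21484 - \frac{660}{19} = - \frac{408856}{19}$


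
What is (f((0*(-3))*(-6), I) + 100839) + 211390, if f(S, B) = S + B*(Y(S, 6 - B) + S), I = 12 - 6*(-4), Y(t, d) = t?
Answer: 312229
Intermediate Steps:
I = 36 (I = 12 + 24 = 36)
f(S, B) = S + 2*B*S (f(S, B) = S + B*(S + S) = S + B*(2*S) = S + 2*B*S)
(f((0*(-3))*(-6), I) + 100839) + 211390 = (((0*(-3))*(-6))*(1 + 2*36) + 100839) + 211390 = ((0*(-6))*(1 + 72) + 100839) + 211390 = (0*73 + 100839) + 211390 = (0 + 100839) + 211390 = 100839 + 211390 = 312229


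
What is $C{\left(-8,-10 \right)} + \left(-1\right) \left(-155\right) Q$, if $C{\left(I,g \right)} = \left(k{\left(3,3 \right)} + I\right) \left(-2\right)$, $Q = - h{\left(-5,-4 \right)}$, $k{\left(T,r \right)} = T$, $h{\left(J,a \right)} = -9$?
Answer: $1405$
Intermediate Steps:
$Q = 9$ ($Q = \left(-1\right) \left(-9\right) = 9$)
$C{\left(I,g \right)} = -6 - 2 I$ ($C{\left(I,g \right)} = \left(3 + I\right) \left(-2\right) = -6 - 2 I$)
$C{\left(-8,-10 \right)} + \left(-1\right) \left(-155\right) Q = \left(-6 - -16\right) + \left(-1\right) \left(-155\right) 9 = \left(-6 + 16\right) + 155 \cdot 9 = 10 + 1395 = 1405$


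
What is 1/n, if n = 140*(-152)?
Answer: -1/21280 ≈ -4.6992e-5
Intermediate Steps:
n = -21280
1/n = 1/(-21280) = -1/21280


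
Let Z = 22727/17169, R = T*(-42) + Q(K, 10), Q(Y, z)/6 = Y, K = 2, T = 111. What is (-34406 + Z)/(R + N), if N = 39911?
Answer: -590693887/605396109 ≈ -0.97571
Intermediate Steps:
Q(Y, z) = 6*Y
R = -4650 (R = 111*(-42) + 6*2 = -4662 + 12 = -4650)
Z = 22727/17169 (Z = 22727*(1/17169) = 22727/17169 ≈ 1.3237)
(-34406 + Z)/(R + N) = (-34406 + 22727/17169)/(-4650 + 39911) = -590693887/17169/35261 = -590693887/17169*1/35261 = -590693887/605396109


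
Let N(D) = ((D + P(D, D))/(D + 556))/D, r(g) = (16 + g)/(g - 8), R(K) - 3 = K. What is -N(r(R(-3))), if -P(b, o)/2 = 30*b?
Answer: 59/554 ≈ 0.10650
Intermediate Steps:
R(K) = 3 + K
P(b, o) = -60*b
r(g) = (16 + g)/(-8 + g)
N(D) = -59/(556 + D) (N(D) = ((D - 60*D)/(D + 556))/D = ((-59*D)/(556 + D))/D = (-59*D/(556 + D))/D = -59/(556 + D))
-N(r(R(-3))) = -(-59)/(556 + (16 + (3 - 3))/(-8 + (3 - 3))) = -(-59)/(556 + (16 + 0)/(-8 + 0)) = -(-59)/(556 + 16/(-8)) = -(-59)/(556 - ⅛*16) = -(-59)/(556 - 2) = -(-59)/554 = -1*(-59/554) = 59/554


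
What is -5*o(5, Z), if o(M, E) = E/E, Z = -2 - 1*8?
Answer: -5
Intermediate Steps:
Z = -10 (Z = -2 - 8 = -10)
o(M, E) = 1
-5*o(5, Z) = -5*1 = -5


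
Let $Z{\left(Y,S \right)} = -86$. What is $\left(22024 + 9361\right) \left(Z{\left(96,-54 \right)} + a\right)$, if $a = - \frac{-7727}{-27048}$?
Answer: $- \frac{73248039175}{27048} \approx -2.7081 \cdot 10^{6}$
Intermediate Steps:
$a = - \frac{7727}{27048}$ ($a = - \frac{\left(-7727\right) \left(-1\right)}{27048} = \left(-1\right) \frac{7727}{27048} = - \frac{7727}{27048} \approx -0.28568$)
$\left(22024 + 9361\right) \left(Z{\left(96,-54 \right)} + a\right) = \left(22024 + 9361\right) \left(-86 - \frac{7727}{27048}\right) = 31385 \left(- \frac{2333855}{27048}\right) = - \frac{73248039175}{27048}$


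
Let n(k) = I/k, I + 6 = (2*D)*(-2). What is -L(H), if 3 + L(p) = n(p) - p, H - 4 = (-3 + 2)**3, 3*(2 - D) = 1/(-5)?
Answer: 484/45 ≈ 10.756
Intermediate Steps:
D = 31/15 (D = 2 - 1/3/(-5) = 2 - 1/3*(-1/5) = 2 + 1/15 = 31/15 ≈ 2.0667)
I = -214/15 (I = -6 + (2*(31/15))*(-2) = -6 + (62/15)*(-2) = -6 - 124/15 = -214/15 ≈ -14.267)
n(k) = -214/(15*k)
H = 3 (H = 4 + (-3 + 2)**3 = 4 + (-1)**3 = 4 - 1 = 3)
L(p) = -3 - p - 214/(15*p) (L(p) = -3 + (-214/(15*p) - p) = -3 + (-p - 214/(15*p)) = -3 - p - 214/(15*p))
-L(H) = -(-3 - 1*3 - 214/15/3) = -(-3 - 3 - 214/15*1/3) = -(-3 - 3 - 214/45) = -1*(-484/45) = 484/45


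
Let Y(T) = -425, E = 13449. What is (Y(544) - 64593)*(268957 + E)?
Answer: -18361473308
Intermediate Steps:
(Y(544) - 64593)*(268957 + E) = (-425 - 64593)*(268957 + 13449) = -65018*282406 = -18361473308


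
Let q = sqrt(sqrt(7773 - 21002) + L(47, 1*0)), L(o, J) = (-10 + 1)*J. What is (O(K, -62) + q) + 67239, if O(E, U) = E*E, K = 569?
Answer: 391000 + 13229**(1/4)*sqrt(I) ≈ 3.9101e+5 + 7.5835*I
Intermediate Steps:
O(E, U) = E**2
L(o, J) = -9*J
q = 13229**(1/4)*sqrt(I) (q = sqrt(sqrt(7773 - 21002) - 9*0) = sqrt(sqrt(-13229) - 9*0) = sqrt(I*sqrt(13229) + 0) = sqrt(I*sqrt(13229)) = 13229**(1/4)*sqrt(I) ≈ 7.5835 + 7.5835*I)
(O(K, -62) + q) + 67239 = (569**2 + 13229**(1/4)*sqrt(I)) + 67239 = (323761 + 13229**(1/4)*sqrt(I)) + 67239 = 391000 + 13229**(1/4)*sqrt(I)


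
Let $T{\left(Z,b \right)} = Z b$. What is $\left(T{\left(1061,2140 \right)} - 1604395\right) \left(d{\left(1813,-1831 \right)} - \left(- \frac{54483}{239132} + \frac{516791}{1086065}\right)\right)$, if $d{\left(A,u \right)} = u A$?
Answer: $- \frac{114862552561849810814353}{51942579116} \approx -2.2113 \cdot 10^{12}$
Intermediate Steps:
$d{\left(A,u \right)} = A u$
$\left(T{\left(1061,2140 \right)} - 1604395\right) \left(d{\left(1813,-1831 \right)} - \left(- \frac{54483}{239132} + \frac{516791}{1086065}\right)\right) = \left(1061 \cdot 2140 - 1604395\right) \left(1813 \left(-1831\right) - \left(- \frac{54483}{239132} + \frac{516791}{1086065}\right)\right) = \left(2270540 - 1604395\right) \left(-3319603 - \frac{64409186017}{259712895580}\right) = 666145 \left(-3319603 + \left(\frac{54483}{239132} - \frac{516791}{1086065}\right)\right) = 666145 \left(-3319603 - \frac{64409186017}{259712895580}\right) = 666145 \left(- \frac{862143771715240757}{259712895580}\right) = - \frac{114862552561849810814353}{51942579116}$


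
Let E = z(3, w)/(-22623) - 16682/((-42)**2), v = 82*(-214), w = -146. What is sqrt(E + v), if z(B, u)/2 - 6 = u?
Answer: I*sqrt(1761236866505834)/316722 ≈ 132.5*I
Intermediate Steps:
v = -17548
z(B, u) = 12 + 2*u
E = -62817161/6651162 (E = (12 + 2*(-146))/(-22623) - 16682/((-42)**2) = (12 - 292)*(-1/22623) - 16682/1764 = -280*(-1/22623) - 16682*1/1764 = 280/22623 - 8341/882 = -62817161/6651162 ≈ -9.4445)
sqrt(E + v) = sqrt(-62817161/6651162 - 17548) = sqrt(-116777407937/6651162) = I*sqrt(1761236866505834)/316722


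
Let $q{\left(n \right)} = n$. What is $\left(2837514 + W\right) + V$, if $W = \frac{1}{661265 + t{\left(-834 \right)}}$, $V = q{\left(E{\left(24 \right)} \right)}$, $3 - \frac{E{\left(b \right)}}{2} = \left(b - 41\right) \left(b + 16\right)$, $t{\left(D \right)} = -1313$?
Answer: $\frac{1873524533761}{659952} \approx 2.8389 \cdot 10^{6}$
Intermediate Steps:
$E{\left(b \right)} = 6 - 2 \left(-41 + b\right) \left(16 + b\right)$ ($E{\left(b \right)} = 6 - 2 \left(b - 41\right) \left(b + 16\right) = 6 - 2 \left(-41 + b\right) \left(16 + b\right)$)
$V = 1366$ ($V = 1318 - 2 \cdot 24^{2} + 50 \cdot 24 = 1318 - 1152 + 1200 = 1366$)
$W = \frac{1}{659952}$ ($W = \frac{1}{661265 - 1313} = \frac{1}{659952} \approx 1.5153 \cdot 10^{-6}$)
$\left(2837514 + W\right) + V = \left(2837514 + \frac{1}{659952}\right) + 1366 = \frac{1872623039329}{659952} + 1366 = \frac{1873524533761}{659952}$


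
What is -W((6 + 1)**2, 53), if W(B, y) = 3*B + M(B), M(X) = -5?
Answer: -142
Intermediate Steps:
W(B, y) = -5 + 3*B (W(B, y) = 3*B - 5 = -5 + 3*B)
-W((6 + 1)**2, 53) = -(-5 + 3*(6 + 1)**2) = -(-5 + 3*7**2) = -(-5 + 3*49) = -(-5 + 147) = -1*142 = -142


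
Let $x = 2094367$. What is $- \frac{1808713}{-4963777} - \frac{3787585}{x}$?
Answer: $- \frac{15012618488874}{10395970744159} \approx -1.4441$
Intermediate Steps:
$- \frac{1808713}{-4963777} - \frac{3787585}{x} = - \frac{1808713}{-4963777} - \frac{3787585}{2094367} = \left(-1808713\right) \left(- \frac{1}{4963777}\right) - \frac{3787585}{2094367} = \frac{1808713}{4963777} - \frac{3787585}{2094367} = - \frac{15012618488874}{10395970744159}$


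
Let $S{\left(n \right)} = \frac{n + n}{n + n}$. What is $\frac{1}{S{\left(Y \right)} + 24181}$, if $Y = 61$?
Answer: $\frac{1}{24182} \approx 4.1353 \cdot 10^{-5}$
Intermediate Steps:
$S{\left(n \right)} = 1$ ($S{\left(n \right)} = \frac{2 n}{2 n} = 2 n \frac{1}{2 n} = 1$)
$\frac{1}{S{\left(Y \right)} + 24181} = \frac{1}{1 + 24181} = \frac{1}{24182}$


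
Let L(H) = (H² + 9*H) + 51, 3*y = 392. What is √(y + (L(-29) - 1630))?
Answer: I*√7815/3 ≈ 29.467*I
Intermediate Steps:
y = 392/3 (y = (⅓)*392 = 392/3 ≈ 130.67)
L(H) = 51 + H² + 9*H
√(y + (L(-29) - 1630)) = √(392/3 + ((51 + (-29)² + 9*(-29)) - 1630)) = √(392/3 + ((51 + 841 - 261) - 1630)) = √(392/3 + (631 - 1630)) = √(392/3 - 999) = √(-2605/3) = I*√7815/3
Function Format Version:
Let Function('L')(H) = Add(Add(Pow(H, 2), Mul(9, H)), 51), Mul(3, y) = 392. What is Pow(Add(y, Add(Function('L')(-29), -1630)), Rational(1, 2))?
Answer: Mul(Rational(1, 3), I, Pow(7815, Rational(1, 2))) ≈ Mul(29.467, I)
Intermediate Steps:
y = Rational(392, 3) (y = Mul(Rational(1, 3), 392) = Rational(392, 3) ≈ 130.67)
Function('L')(H) = Add(51, Pow(H, 2), Mul(9, H))
Pow(Add(y, Add(Function('L')(-29), -1630)), Rational(1, 2)) = Pow(Add(Rational(392, 3), Add(Add(51, Pow(-29, 2), Mul(9, -29)), -1630)), Rational(1, 2)) = Pow(Add(Rational(392, 3), Add(Add(51, 841, -261), -1630)), Rational(1, 2)) = Pow(Add(Rational(392, 3), Add(631, -1630)), Rational(1, 2)) = Pow(Add(Rational(392, 3), -999), Rational(1, 2)) = Pow(Rational(-2605, 3), Rational(1, 2)) = Mul(Rational(1, 3), I, Pow(7815, Rational(1, 2)))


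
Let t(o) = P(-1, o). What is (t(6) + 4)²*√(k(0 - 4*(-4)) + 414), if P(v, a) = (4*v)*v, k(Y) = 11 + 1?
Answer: 64*√426 ≈ 1320.9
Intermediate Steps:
k(Y) = 12
P(v, a) = 4*v²
t(o) = 4 (t(o) = 4*(-1)² = 4*1 = 4)
(t(6) + 4)²*√(k(0 - 4*(-4)) + 414) = (4 + 4)²*√(12 + 414) = 8²*√426 = 64*√426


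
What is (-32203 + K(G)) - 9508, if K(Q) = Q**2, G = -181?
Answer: -8950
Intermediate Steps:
(-32203 + K(G)) - 9508 = (-32203 + (-181)**2) - 9508 = (-32203 + 32761) - 9508 = 558 - 9508 = -8950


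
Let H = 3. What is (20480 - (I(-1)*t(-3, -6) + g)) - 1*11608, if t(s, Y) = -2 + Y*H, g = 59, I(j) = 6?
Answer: 8933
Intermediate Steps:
t(s, Y) = -2 + 3*Y (t(s, Y) = -2 + Y*3 = -2 + 3*Y)
(20480 - (I(-1)*t(-3, -6) + g)) - 1*11608 = (20480 - (6*(-2 + 3*(-6)) + 59)) - 1*11608 = (20480 - (6*(-2 - 18) + 59)) - 11608 = (20480 - (6*(-20) + 59)) - 11608 = (20480 - (-120 + 59)) - 11608 = (20480 - 1*(-61)) - 11608 = (20480 + 61) - 11608 = 20541 - 11608 = 8933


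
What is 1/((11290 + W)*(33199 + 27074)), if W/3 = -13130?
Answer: -1/1693671300 ≈ -5.9043e-10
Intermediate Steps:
W = -39390 (W = 3*(-13130) = -39390)
1/((11290 + W)*(33199 + 27074)) = 1/((11290 - 39390)*(33199 + 27074)) = 1/(-28100*60273) = 1/(-1693671300) = -1/1693671300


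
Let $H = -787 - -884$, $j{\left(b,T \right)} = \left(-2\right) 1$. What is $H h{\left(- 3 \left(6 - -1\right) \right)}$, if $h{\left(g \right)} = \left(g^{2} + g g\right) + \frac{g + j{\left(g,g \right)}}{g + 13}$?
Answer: $\frac{686663}{8} \approx 85833.0$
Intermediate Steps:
$j{\left(b,T \right)} = -2$
$H = 97$ ($H = -787 + 884 = 97$)
$h{\left(g \right)} = 2 g^{2} + \frac{-2 + g}{13 + g}$ ($h{\left(g \right)} = \left(g^{2} + g g\right) + \frac{g - 2}{g + 13} = \left(g^{2} + g^{2}\right) + \frac{-2 + g}{13 + g} = 2 g^{2} + \frac{-2 + g}{13 + g}$)
$H h{\left(- 3 \left(6 - -1\right) \right)} = 97 \frac{-2 - 3 \left(6 - -1\right) + 2 \left(- 3 \left(6 - -1\right)\right)^{3} + 26 \left(- 3 \left(6 - -1\right)\right)^{2}}{13 - 3 \left(6 - -1\right)} = 97 \frac{-2 - 3 \left(6 + 1\right) + 2 \left(- 3 \left(6 + 1\right)\right)^{3} + 26 \left(- 3 \left(6 + 1\right)\right)^{2}}{13 - 3 \left(6 + 1\right)} = 97 \frac{-2 - 21 + 2 \left(\left(-3\right) 7\right)^{3} + 26 \left(\left(-3\right) 7\right)^{2}}{13 - 21} = 97 \frac{-2 - 21 + 2 \left(-21\right)^{3} + 26 \left(-21\right)^{2}}{13 - 21} = 97 \frac{-2 - 21 + 2 \left(-9261\right) + 26 \cdot 441}{-8} = 97 \left(- \frac{-2 - 21 - 18522 + 11466}{8}\right) = 97 \left(\left(- \frac{1}{8}\right) \left(-7079\right)\right) = 97 \cdot \frac{7079}{8} = \frac{686663}{8}$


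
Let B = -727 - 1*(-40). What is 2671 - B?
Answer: 3358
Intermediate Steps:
B = -687 (B = -727 + 40 = -687)
2671 - B = 2671 - 1*(-687) = 2671 + 687 = 3358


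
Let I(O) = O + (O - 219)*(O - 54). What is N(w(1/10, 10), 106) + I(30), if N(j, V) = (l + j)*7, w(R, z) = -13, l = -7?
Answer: 4426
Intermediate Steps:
I(O) = O + (-219 + O)*(-54 + O)
N(j, V) = -49 + 7*j (N(j, V) = (-7 + j)*7 = -49 + 7*j)
N(w(1/10, 10), 106) + I(30) = (-49 + 7*(-13)) + (11826 + 30² - 272*30) = (-49 - 91) + (11826 + 900 - 8160) = -140 + 4566 = 4426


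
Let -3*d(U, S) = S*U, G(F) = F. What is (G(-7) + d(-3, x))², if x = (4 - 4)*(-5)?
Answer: 49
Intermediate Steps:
x = 0 (x = 0*(-5) = 0)
d(U, S) = -S*U/3
(G(-7) + d(-3, x))² = (-7 - ⅓*0*(-3))² = (-7 + 0)² = (-7)² = 49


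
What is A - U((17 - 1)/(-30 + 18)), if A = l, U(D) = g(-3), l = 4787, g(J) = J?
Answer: 4790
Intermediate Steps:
U(D) = -3
A = 4787
A - U((17 - 1)/(-30 + 18)) = 4787 - 1*(-3) = 4787 + 3 = 4790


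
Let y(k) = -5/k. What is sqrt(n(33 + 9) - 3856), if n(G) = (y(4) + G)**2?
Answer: 3*I*sqrt(3903)/4 ≈ 46.855*I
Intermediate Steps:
n(G) = (-5/4 + G)**2
sqrt(n(33 + 9) - 3856) = sqrt((-5 + 4*(33 + 9))**2/16 - 3856) = sqrt((-5 + 4*42)**2/16 - 3856) = sqrt((-5 + 168)**2/16 - 3856) = sqrt((1/16)*163**2 - 3856) = sqrt((1/16)*26569 - 3856) = sqrt(26569/16 - 3856) = sqrt(-35127/16) = 3*I*sqrt(3903)/4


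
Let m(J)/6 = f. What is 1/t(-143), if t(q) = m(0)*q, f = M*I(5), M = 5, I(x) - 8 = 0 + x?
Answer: -1/55770 ≈ -1.7931e-5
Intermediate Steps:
I(x) = 8 + x (I(x) = 8 + (0 + x) = 8 + x)
f = 65 (f = 5*(8 + 5) = 5*13 = 65)
m(J) = 390 (m(J) = 6*65 = 390)
t(q) = 390*q
1/t(-143) = 1/(390*(-143)) = 1/(-55770) = -1/55770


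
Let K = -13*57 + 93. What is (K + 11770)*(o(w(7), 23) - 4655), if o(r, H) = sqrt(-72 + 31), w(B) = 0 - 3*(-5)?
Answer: -51772910 + 11122*I*sqrt(41) ≈ -5.1773e+7 + 71216.0*I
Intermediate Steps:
w(B) = 15 (w(B) = 0 + 15 = 15)
o(r, H) = I*sqrt(41) (o(r, H) = sqrt(-41) = I*sqrt(41))
K = -648 (K = -741 + 93 = -648)
(K + 11770)*(o(w(7), 23) - 4655) = (-648 + 11770)*(I*sqrt(41) - 4655) = 11122*(-4655 + I*sqrt(41)) = -51772910 + 11122*I*sqrt(41)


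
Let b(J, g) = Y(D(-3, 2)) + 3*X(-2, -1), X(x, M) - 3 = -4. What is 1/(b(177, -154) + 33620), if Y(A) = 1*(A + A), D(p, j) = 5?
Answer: 1/33627 ≈ 2.9738e-5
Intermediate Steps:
X(x, M) = -1 (X(x, M) = 3 - 4 = -1)
Y(A) = 2*A (Y(A) = 1*(2*A) = 2*A)
b(J, g) = 7 (b(J, g) = 2*5 + 3*(-1) = 10 - 3 = 7)
1/(b(177, -154) + 33620) = 1/(7 + 33620) = 1/33627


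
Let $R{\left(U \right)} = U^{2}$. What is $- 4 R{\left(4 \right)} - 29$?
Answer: $-93$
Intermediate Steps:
$- 4 R{\left(4 \right)} - 29 = - 4 \cdot 4^{2} - 29 = \left(-4\right) 16 - 29 = -64 - 29 = -93$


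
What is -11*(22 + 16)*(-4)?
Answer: 1672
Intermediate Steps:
-11*(22 + 16)*(-4) = -11*38*(-4) = -418*(-4) = 1672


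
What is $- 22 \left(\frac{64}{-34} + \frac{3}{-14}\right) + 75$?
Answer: $\frac{14414}{119} \approx 121.13$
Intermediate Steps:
$- 22 \left(\frac{64}{-34} + \frac{3}{-14}\right) + 75 = - 22 \left(64 \left(- \frac{1}{34}\right) + 3 \left(- \frac{1}{14}\right)\right) + 75 = - 22 \left(- \frac{32}{17} - \frac{3}{14}\right) + 75 = \left(-22\right) \left(- \frac{499}{238}\right) + 75 = \frac{5489}{119} + 75 = \frac{14414}{119}$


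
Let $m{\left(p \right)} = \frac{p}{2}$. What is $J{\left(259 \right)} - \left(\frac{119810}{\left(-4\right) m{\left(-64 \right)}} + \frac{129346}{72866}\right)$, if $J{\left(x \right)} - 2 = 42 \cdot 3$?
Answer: $- \frac{1888198801}{2331712} \approx -809.79$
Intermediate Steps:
$J{\left(x \right)} = 128$ ($J{\left(x \right)} = 2 + 42 \cdot 3 = 2 + 126 = 128$)
$m{\left(p \right)} = \frac{p}{2}$ ($m{\left(p \right)} = p \frac{1}{2} = \frac{p}{2}$)
$J{\left(259 \right)} - \left(\frac{119810}{\left(-4\right) m{\left(-64 \right)}} + \frac{129346}{72866}\right) = 128 - \left(\frac{119810}{\left(-4\right) \frac{1}{2} \left(-64\right)} + \frac{129346}{72866}\right) = 128 - \left(\frac{119810}{\left(-4\right) \left(-32\right)} + 129346 \cdot \frac{1}{72866}\right) = 128 - \left(\frac{119810}{128} + \frac{64673}{36433}\right) = 128 - \left(119810 \cdot \frac{1}{128} + \frac{64673}{36433}\right) = 128 - \left(\frac{59905}{64} + \frac{64673}{36433}\right) = 128 - \frac{2186657937}{2331712} = - \frac{1888198801}{2331712}$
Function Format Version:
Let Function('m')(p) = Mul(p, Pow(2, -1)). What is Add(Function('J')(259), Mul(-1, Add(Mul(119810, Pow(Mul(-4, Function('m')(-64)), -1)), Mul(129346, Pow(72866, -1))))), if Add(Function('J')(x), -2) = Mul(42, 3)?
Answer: Rational(-1888198801, 2331712) ≈ -809.79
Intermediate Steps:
Function('J')(x) = 128 (Function('J')(x) = Add(2, Mul(42, 3)) = Add(2, 126) = 128)
Function('m')(p) = Mul(Rational(1, 2), p) (Function('m')(p) = Mul(p, Rational(1, 2)) = Mul(Rational(1, 2), p))
Add(Function('J')(259), Mul(-1, Add(Mul(119810, Pow(Mul(-4, Function('m')(-64)), -1)), Mul(129346, Pow(72866, -1))))) = Add(128, Mul(-1, Add(Mul(119810, Pow(Mul(-4, Mul(Rational(1, 2), -64)), -1)), Mul(129346, Pow(72866, -1))))) = Add(128, Mul(-1, Add(Mul(119810, Pow(Mul(-4, -32), -1)), Mul(129346, Rational(1, 72866))))) = Add(128, Mul(-1, Add(Mul(119810, Pow(128, -1)), Rational(64673, 36433)))) = Add(128, Mul(-1, Add(Mul(119810, Rational(1, 128)), Rational(64673, 36433)))) = Add(128, Mul(-1, Add(Rational(59905, 64), Rational(64673, 36433)))) = Add(128, Mul(-1, Rational(2186657937, 2331712))) = Add(128, Rational(-2186657937, 2331712)) = Rational(-1888198801, 2331712)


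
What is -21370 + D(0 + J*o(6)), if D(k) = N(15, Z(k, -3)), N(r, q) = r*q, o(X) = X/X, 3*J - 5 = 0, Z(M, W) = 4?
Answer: -21310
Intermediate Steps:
J = 5/3 (J = 5/3 + (⅓)*0 = 5/3 + 0 = 5/3 ≈ 1.6667)
o(X) = 1
N(r, q) = q*r
D(k) = 60 (D(k) = 4*15 = 60)
-21370 + D(0 + J*o(6)) = -21370 + 60 = -21310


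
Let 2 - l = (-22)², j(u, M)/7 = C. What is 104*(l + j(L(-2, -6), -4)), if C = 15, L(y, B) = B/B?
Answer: -39208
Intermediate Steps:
L(y, B) = 1
j(u, M) = 105 (j(u, M) = 7*15 = 105)
l = -482 (l = 2 - 1*(-22)² = 2 - 1*484 = 2 - 484 = -482)
104*(l + j(L(-2, -6), -4)) = 104*(-482 + 105) = 104*(-377) = -39208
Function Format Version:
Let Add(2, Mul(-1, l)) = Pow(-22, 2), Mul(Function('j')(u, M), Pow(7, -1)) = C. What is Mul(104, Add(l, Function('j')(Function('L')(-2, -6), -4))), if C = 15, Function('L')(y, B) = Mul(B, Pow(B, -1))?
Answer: -39208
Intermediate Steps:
Function('L')(y, B) = 1
Function('j')(u, M) = 105 (Function('j')(u, M) = Mul(7, 15) = 105)
l = -482 (l = Add(2, Mul(-1, Pow(-22, 2))) = Add(2, Mul(-1, 484)) = Add(2, -484) = -482)
Mul(104, Add(l, Function('j')(Function('L')(-2, -6), -4))) = Mul(104, Add(-482, 105)) = Mul(104, -377) = -39208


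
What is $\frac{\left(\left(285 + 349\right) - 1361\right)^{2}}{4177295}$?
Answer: $\frac{528529}{4177295} \approx 0.12652$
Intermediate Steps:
$\frac{\left(\left(285 + 349\right) - 1361\right)^{2}}{4177295} = \left(634 - 1361\right)^{2} \cdot \frac{1}{4177295} = \left(-727\right)^{2} \cdot \frac{1}{4177295} = 528529 \cdot \frac{1}{4177295} = \frac{528529}{4177295}$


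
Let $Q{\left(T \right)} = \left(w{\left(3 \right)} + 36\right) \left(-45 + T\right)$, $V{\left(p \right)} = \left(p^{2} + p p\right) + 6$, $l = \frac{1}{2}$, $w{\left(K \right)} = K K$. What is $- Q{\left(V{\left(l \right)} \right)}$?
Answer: $\frac{3465}{2} \approx 1732.5$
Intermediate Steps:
$w{\left(K \right)} = K^{2}$
$l = \frac{1}{2} \approx 0.5$
$V{\left(p \right)} = 6 + 2 p^{2}$ ($V{\left(p \right)} = \left(p^{2} + p^{2}\right) + 6 = 2 p^{2} + 6 = 6 + 2 p^{2}$)
$Q{\left(T \right)} = -2025 + 45 T$ ($Q{\left(T \right)} = \left(3^{2} + 36\right) \left(-45 + T\right) = \left(9 + 36\right) \left(-45 + T\right) = 45 \left(-45 + T\right) = -2025 + 45 T$)
$- Q{\left(V{\left(l \right)} \right)} = - (-2025 + 45 \left(6 + \frac{2}{4}\right)) = - (-2025 + 45 \left(6 + 2 \cdot \frac{1}{4}\right)) = - (-2025 + 45 \left(6 + \frac{1}{2}\right)) = - (-2025 + 45 \cdot \frac{13}{2}) = - (-2025 + \frac{585}{2}) = \left(-1\right) \left(- \frac{3465}{2}\right) = \frac{3465}{2}$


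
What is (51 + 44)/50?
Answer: 19/10 ≈ 1.9000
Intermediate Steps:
(51 + 44)/50 = (1/50)*95 = 19/10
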